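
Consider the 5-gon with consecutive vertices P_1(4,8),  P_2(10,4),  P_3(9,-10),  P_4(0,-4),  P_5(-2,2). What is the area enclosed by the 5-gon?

Σ = (-64) + (-136) + (-36) + (-8) + (-24) = -268
Area = |Σ|/2 = 134.

134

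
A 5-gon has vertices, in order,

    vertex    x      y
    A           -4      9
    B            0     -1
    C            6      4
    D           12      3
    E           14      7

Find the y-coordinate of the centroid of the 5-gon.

Apply the surveyor's formula. First the cross-terms c_i = x_i·y_{i+1} − x_{i+1}·y_i:
  4, 6, -30, 42, 154  ⇒  2A = 176, A = 88.
Then Σ (y_i + y_{i+1})·c_i = 2724, so ȳ = 2724 / (6·88) = 227/44.

227/44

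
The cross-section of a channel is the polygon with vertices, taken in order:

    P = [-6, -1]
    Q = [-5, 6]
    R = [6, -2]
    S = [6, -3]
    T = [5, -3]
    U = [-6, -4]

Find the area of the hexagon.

Apply the surveyor's formula: 2A = Σ (x_i·y_{i+1} − x_{i+1}·y_i), indices taken mod 6.
Σ = (-41) + (-26) + (-6) + (-3) + (-38) + (-18) = -132
Area = |Σ|/2 = 66.

66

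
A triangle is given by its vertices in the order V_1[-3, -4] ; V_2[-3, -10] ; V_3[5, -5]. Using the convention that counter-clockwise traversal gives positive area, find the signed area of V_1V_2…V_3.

Cross-terms: 18, 65, -35  ⇒  Σ = 48
Signed area = Σ/2 = 24 (positive ⇒ counter-clockwise traversal).

24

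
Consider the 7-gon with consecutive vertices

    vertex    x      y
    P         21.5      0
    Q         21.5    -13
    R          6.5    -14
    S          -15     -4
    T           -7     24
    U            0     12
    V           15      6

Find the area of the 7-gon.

Cross-terms: -279.5, -216.5, -236, -388, -84, -180, -129  ⇒  Σ = -1513
Area = |Σ|/2 = 756.5.

756.5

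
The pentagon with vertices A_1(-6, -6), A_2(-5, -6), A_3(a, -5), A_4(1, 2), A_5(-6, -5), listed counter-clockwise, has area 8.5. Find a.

Write out the shoelace sum; only the two edges meeting at A_3 involve a:
2·Area = [((-5)·(-5) − a·(-6)) + (a·2 − 1·(-5))] + 19
       = 8·a + 49 = 17
⇒ a = -4.

-4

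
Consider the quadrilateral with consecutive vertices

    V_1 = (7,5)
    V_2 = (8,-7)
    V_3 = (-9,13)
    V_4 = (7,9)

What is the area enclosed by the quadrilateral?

124

Apply the surveyor's formula: 2A = Σ (x_i·y_{i+1} − x_{i+1}·y_i), indices taken mod 4.
Cross-terms: -89, 41, -172, -28  ⇒  Σ = -248
Area = |Σ|/2 = 124.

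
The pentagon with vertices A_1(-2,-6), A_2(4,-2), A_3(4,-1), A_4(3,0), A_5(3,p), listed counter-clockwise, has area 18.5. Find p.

The doubled signed area Σ (x_i y_{i+1} − x_{i+1} y_i) is linear in p.
With p=0 it equals 17; the coefficient of p is 5 (from the two edges through A_5).
So 5·p + 17 = 2·18.5 = 37 ⇒ p = 4.

4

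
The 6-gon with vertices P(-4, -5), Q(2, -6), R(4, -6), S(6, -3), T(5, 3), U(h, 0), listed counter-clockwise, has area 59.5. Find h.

-2

The doubled signed area Σ (x_i y_{i+1} − x_{i+1} y_i) is linear in h.
With h=0 it equals 103; the coefficient of h is -8 (from the two edges through U).
So -8·h + 103 = 2·59.5 = 119 ⇒ h = -2.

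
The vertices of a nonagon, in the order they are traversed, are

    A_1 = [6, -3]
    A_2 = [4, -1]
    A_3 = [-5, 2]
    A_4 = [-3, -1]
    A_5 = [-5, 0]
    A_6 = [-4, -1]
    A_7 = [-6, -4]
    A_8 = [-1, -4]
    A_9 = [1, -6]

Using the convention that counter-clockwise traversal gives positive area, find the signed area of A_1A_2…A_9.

46.5

Cross-terms: 6, 3, 11, -5, 5, 10, 20, 10, 33  ⇒  Σ = 93
Signed area = Σ/2 = 46.5 (positive ⇒ counter-clockwise traversal).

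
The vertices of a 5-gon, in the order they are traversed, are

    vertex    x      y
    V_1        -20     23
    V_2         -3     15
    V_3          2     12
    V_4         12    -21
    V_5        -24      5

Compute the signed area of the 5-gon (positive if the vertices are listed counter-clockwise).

V_1→V_2: (-20)(15) − (-3)(23) = -231
V_2→V_3: (-3)(12) − (2)(15) = -66
V_3→V_4: (2)(-21) − (12)(12) = -186
V_4→V_5: (12)(5) − (-24)(-21) = -444
V_5→V_1: (-24)(23) − (-20)(5) = -452
Σ = -1379
Signed area = Σ/2 = -689.5 (negative ⇒ clockwise traversal).

-689.5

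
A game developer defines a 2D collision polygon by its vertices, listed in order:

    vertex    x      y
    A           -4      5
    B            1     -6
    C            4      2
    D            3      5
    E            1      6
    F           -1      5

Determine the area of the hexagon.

49

Apply the shoelace (surveyor's) formula: 2A = Σ (x_i·y_{i+1} − x_{i+1}·y_i), indices taken mod 6.
Σ = (19) + (26) + (14) + (13) + (11) + (15) = 98
Area = |Σ|/2 = 49.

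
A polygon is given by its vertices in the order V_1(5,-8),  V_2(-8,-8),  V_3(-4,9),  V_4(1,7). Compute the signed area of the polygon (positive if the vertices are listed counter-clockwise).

Apply the shoelace (surveyor's) formula: 2A = Σ (x_i·y_{i+1} − x_{i+1}·y_i), indices taken mod 4.
Σ = (-104) + (-104) + (-37) + (-43) = -288
Signed area = Σ/2 = -144 (negative ⇒ clockwise traversal).

-144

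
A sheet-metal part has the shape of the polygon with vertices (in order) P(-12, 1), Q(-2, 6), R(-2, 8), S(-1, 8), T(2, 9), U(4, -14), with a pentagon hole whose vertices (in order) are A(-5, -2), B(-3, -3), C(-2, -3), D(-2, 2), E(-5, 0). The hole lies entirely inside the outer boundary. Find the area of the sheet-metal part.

Outer boundary:
Apply the shoelace (surveyor's) formula: 2A = Σ (x_i·y_{i+1} − x_{i+1}·y_i), indices taken mod 6.
P→Q: (-12)(6) − (-2)(1) = -70
Q→R: (-2)(8) − (-2)(6) = -4
R→S: (-2)(8) − (-1)(8) = -8
S→T: (-1)(9) − (2)(8) = -25
T→U: (2)(-14) − (4)(9) = -64
U→P: (4)(1) − (-12)(-14) = -164
Σ = -335
Area = |Σ|/2 = 167.5.
Hole:
Apply the shoelace formula: 2A = Σ (x_i·y_{i+1} − x_{i+1}·y_i), indices taken mod 5.
A→B: (-5)(-3) − (-3)(-2) = 9
B→C: (-3)(-3) − (-2)(-3) = 3
C→D: (-2)(2) − (-2)(-3) = -10
D→E: (-2)(0) − (-5)(2) = 10
E→A: (-5)(-2) − (-5)(0) = 10
Σ = 22
Area = |Σ|/2 = 11.
Net area = 167.5 − 11 = 156.5.

156.5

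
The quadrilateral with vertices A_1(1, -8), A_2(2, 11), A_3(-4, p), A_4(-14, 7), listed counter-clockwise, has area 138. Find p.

8

The doubled signed area Σ (x_i y_{i+1} − x_{i+1} y_i) is linear in p.
With p=0 it equals 148; the coefficient of p is 16 (from the two edges through A_3).
So 16·p + 148 = 2·138 = 276 ⇒ p = 8.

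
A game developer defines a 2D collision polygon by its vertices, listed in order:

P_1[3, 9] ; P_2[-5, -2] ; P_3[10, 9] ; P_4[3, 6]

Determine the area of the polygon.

Apply the surveyor's formula: 2A = Σ (x_i·y_{i+1} − x_{i+1}·y_i), indices taken mod 4.
Cross-terms: 39, -25, 33, 9  ⇒  Σ = 56
Area = |Σ|/2 = 28.

28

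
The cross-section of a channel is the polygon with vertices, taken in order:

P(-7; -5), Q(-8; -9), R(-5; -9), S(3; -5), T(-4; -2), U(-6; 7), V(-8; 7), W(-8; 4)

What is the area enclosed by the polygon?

Cross-terms: 23, 27, 52, -26, -40, 14, 24, 68  ⇒  Σ = 142
Area = |Σ|/2 = 71.

71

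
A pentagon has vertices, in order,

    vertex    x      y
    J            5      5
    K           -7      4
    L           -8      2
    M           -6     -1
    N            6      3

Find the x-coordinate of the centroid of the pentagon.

Apply the shoelace (surveyor's) formula. First the cross-terms c_i = x_i·y_{i+1} − x_{i+1}·y_i:
  55, 18, 20, -12, 15  ⇒  2A = 96, A = 48.
Then Σ (x_i + x_{i+1})·c_i = -495, so x̄ = -495 / (6·48) = -1.71875.

-1.71875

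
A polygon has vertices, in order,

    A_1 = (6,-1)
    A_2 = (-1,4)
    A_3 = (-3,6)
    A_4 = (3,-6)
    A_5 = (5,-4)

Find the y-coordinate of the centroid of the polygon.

-73/99

Apply the shoelace formula. First the cross-terms c_i = x_i·y_{i+1} − x_{i+1}·y_i:
  23, 6, 0, 18, 19  ⇒  2A = 66, A = 33.
Then Σ (y_i + y_{i+1})·c_i = -146, so ȳ = -146 / (6·33) = -73/99.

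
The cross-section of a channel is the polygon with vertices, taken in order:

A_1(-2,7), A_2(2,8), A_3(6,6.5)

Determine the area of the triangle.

Σ = (-30) + (-35) + (55) = -10
Area = |Σ|/2 = 5.

5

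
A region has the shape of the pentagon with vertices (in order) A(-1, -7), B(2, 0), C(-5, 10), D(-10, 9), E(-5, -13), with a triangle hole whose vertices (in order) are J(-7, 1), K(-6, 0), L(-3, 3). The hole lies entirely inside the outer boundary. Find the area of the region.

Outer boundary:
Apply the shoelace formula: 2A = Σ (x_i·y_{i+1} − x_{i+1}·y_i), indices taken mod 5.
A→B: (-1)(0) − (2)(-7) = 14
B→C: (2)(10) − (-5)(0) = 20
C→D: (-5)(9) − (-10)(10) = 55
D→E: (-10)(-13) − (-5)(9) = 175
E→A: (-5)(-7) − (-1)(-13) = 22
Σ = 286
Area = |Σ|/2 = 143.
Hole:
J→K: (-7)(0) − (-6)(1) = 6
K→L: (-6)(3) − (-3)(0) = -18
L→J: (-3)(1) − (-7)(3) = 18
Σ = 6
Area = |Σ|/2 = 3.
Net area = 143 − 3 = 140.

140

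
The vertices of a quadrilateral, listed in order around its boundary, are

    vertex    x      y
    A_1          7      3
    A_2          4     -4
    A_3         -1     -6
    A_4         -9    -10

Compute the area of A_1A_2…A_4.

34.5

Apply the shoelace formula: 2A = Σ (x_i·y_{i+1} − x_{i+1}·y_i), indices taken mod 4.
A_1→A_2: (7)(-4) − (4)(3) = -40
A_2→A_3: (4)(-6) − (-1)(-4) = -28
A_3→A_4: (-1)(-10) − (-9)(-6) = -44
A_4→A_1: (-9)(3) − (7)(-10) = 43
Σ = -69
Area = |Σ|/2 = 34.5.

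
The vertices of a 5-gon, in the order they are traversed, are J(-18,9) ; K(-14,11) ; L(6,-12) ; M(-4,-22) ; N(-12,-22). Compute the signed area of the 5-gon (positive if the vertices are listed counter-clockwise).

Apply the shoelace (surveyor's) formula: 2A = Σ (x_i·y_{i+1} − x_{i+1}·y_i), indices taken mod 5.
J→K: (-18)(11) − (-14)(9) = -72
K→L: (-14)(-12) − (6)(11) = 102
L→M: (6)(-22) − (-4)(-12) = -180
M→N: (-4)(-22) − (-12)(-22) = -176
N→J: (-12)(9) − (-18)(-22) = -504
Σ = -830
Signed area = Σ/2 = -415 (negative ⇒ clockwise traversal).

-415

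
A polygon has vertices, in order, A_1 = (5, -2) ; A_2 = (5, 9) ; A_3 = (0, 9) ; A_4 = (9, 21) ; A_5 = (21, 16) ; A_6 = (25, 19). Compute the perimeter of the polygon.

|A_1A_2| = √((0)² + (11)²) = √121 = 11
|A_2A_3| = √((-5)² + (0)²) = √25 = 5
|A_3A_4| = √((9)² + (12)²) = √225 = 15
|A_4A_5| = √((12)² + (-5)²) = √169 = 13
|A_5A_6| = √((4)² + (3)²) = √25 = 5
|A_6A_1| = √((-20)² + (-21)²) = √841 = 29
Perimeter = 11 + 5 + 15 + 13 + 5 + 29 = 78.

78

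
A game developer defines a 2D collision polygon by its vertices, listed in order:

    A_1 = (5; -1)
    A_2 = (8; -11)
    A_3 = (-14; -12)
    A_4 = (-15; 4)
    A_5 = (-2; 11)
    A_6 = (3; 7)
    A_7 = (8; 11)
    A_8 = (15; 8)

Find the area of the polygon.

Apply the surveyor's formula: 2A = Σ (x_i·y_{i+1} − x_{i+1}·y_i), indices taken mod 8.
Σ = (-47) + (-250) + (-236) + (-157) + (-47) + (-23) + (-101) + (-55) = -916
Area = |Σ|/2 = 458.

458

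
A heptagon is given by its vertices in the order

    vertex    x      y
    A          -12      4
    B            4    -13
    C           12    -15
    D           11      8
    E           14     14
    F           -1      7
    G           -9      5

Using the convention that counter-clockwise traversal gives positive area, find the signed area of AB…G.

366.5

Apply the shoelace formula: 2A = Σ (x_i·y_{i+1} − x_{i+1}·y_i), indices taken mod 7.
Σ = (140) + (96) + (261) + (42) + (112) + (58) + (24) = 733
Signed area = Σ/2 = 366.5 (positive ⇒ counter-clockwise traversal).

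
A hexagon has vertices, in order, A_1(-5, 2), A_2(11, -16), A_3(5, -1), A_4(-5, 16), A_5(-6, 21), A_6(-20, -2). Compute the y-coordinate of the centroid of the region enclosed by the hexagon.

61/15

Apply the surveyor's formula. First the cross-terms c_i = x_i·y_{i+1} − x_{i+1}·y_i:
  58, 69, 75, -9, 432, -50  ⇒  2A = 575, A = 287.5.
Then Σ (y_i + y_{i+1})·c_i = 7015, so ȳ = 7015 / (6·287.5) = 61/15.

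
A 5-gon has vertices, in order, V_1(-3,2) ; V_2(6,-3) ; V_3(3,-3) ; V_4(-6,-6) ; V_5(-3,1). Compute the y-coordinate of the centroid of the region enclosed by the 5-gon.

-164/75

Apply the shoelace (surveyor's) formula. First the cross-terms c_i = x_i·y_{i+1} − x_{i+1}·y_i:
  -3, -9, -36, -24, -3  ⇒  2A = -75, A = -37.5.
Then Σ (y_i + y_{i+1})·c_i = 492, so ȳ = 492 / (6·(-37.5)) = -164/75.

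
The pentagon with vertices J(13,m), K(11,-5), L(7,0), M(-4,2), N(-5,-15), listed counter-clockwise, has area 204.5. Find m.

The doubled signed area Σ (x_i y_{i+1} − x_{i+1} y_i) is linear in m.
With m=0 it equals 249; the coefficient of m is -16 (from the two edges through J).
So -16·m + 249 = 2·204.5 = 409 ⇒ m = -10.

-10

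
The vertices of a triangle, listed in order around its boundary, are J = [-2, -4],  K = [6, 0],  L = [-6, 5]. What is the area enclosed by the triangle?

Apply the shoelace (surveyor's) formula: 2A = Σ (x_i·y_{i+1} − x_{i+1}·y_i), indices taken mod 3.
Σ = (24) + (30) + (34) = 88
Area = |Σ|/2 = 44.

44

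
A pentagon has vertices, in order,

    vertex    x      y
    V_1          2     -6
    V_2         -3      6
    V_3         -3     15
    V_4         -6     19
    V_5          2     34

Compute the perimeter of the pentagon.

84

|V_1V_2| = √((-5)² + (12)²) = √169 = 13
|V_2V_3| = √((0)² + (9)²) = √81 = 9
|V_3V_4| = √((-3)² + (4)²) = √25 = 5
|V_4V_5| = √((8)² + (15)²) = √289 = 17
|V_5V_1| = √((0)² + (-40)²) = √1600 = 40
Perimeter = 13 + 9 + 5 + 17 + 40 = 84.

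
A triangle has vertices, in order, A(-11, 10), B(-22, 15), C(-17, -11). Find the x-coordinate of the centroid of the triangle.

-50/3

Apply the shoelace (surveyor's) formula. First the cross-terms c_i = x_i·y_{i+1} − x_{i+1}·y_i:
  55, 497, -291  ⇒  2A = 261, A = 130.5.
Then Σ (x_i + x_{i+1})·c_i = -13050, so x̄ = -13050 / (6·130.5) = -50/3.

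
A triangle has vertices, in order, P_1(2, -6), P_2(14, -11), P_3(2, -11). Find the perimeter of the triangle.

|P_1P_2| = √((12)² + (-5)²) = √169 = 13
|P_2P_3| = √((-12)² + (0)²) = √144 = 12
|P_3P_1| = √((0)² + (5)²) = √25 = 5
Perimeter = 13 + 12 + 5 = 30.

30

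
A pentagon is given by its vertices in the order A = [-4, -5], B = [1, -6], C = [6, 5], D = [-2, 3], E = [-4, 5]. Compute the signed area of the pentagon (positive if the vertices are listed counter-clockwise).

70

Cross-terms: 29, 41, 28, 2, 40  ⇒  Σ = 140
Signed area = Σ/2 = 70 (positive ⇒ counter-clockwise traversal).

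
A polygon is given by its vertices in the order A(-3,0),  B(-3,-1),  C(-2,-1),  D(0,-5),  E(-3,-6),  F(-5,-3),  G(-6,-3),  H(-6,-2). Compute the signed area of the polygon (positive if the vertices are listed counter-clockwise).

Apply Gauss's area formula: 2A = Σ (x_i·y_{i+1} − x_{i+1}·y_i), indices taken mod 8.
A→B: (-3)(-1) − (-3)(0) = 3
B→C: (-3)(-1) − (-2)(-1) = 1
C→D: (-2)(-5) − (0)(-1) = 10
D→E: (0)(-6) − (-3)(-5) = -15
E→F: (-3)(-3) − (-5)(-6) = -21
F→G: (-5)(-3) − (-6)(-3) = -3
G→H: (-6)(-2) − (-6)(-3) = -6
H→A: (-6)(0) − (-3)(-2) = -6
Σ = -37
Signed area = Σ/2 = -18.5 (negative ⇒ clockwise traversal).

-18.5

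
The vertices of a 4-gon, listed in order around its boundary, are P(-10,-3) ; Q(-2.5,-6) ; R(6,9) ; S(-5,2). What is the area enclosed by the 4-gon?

P→Q: (-10)(-6) − (-2.5)(-3) = 52.5
Q→R: (-2.5)(9) − (6)(-6) = 13.5
R→S: (6)(2) − (-5)(9) = 57
S→P: (-5)(-3) − (-10)(2) = 35
Σ = 158
Area = |Σ|/2 = 79.

79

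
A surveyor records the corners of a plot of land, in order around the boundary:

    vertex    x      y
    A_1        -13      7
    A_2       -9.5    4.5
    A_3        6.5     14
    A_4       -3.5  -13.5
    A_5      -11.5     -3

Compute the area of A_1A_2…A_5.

Apply the surveyor's formula: 2A = Σ (x_i·y_{i+1} − x_{i+1}·y_i), indices taken mod 5.
A_1→A_2: (-13)(4.5) − (-9.5)(7) = 8
A_2→A_3: (-9.5)(14) − (6.5)(4.5) = -162.25
A_3→A_4: (6.5)(-13.5) − (-3.5)(14) = -38.75
A_4→A_5: (-3.5)(-3) − (-11.5)(-13.5) = -144.75
A_5→A_1: (-11.5)(7) − (-13)(-3) = -119.5
Σ = -457.25
Area = |Σ|/2 = 228.625.

228.625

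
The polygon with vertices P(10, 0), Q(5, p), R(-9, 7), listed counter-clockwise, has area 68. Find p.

Write out the shoelace sum; only the two edges meeting at Q involve p:
2·Area = [(10·p − 5·0) + (5·7 − (-9)·p)] + -70
       = 19·p + -35 = 136
⇒ p = 9.

9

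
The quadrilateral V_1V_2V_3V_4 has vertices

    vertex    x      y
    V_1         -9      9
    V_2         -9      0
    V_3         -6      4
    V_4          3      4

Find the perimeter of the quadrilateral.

36

|V_1V_2| = √((0)² + (-9)²) = √81 = 9
|V_2V_3| = √((3)² + (4)²) = √25 = 5
|V_3V_4| = √((9)² + (0)²) = √81 = 9
|V_4V_1| = √((-12)² + (5)²) = √169 = 13
Perimeter = 9 + 5 + 9 + 13 = 36.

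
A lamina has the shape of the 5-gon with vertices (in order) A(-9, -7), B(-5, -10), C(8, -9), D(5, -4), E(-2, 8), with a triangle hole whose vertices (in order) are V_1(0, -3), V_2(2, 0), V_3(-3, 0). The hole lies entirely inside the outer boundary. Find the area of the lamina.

Outer boundary:
A→B: (-9)(-10) − (-5)(-7) = 55
B→C: (-5)(-9) − (8)(-10) = 125
C→D: (8)(-4) − (5)(-9) = 13
D→E: (5)(8) − (-2)(-4) = 32
E→A: (-2)(-7) − (-9)(8) = 86
Σ = 311
Area = |Σ|/2 = 155.5.
Hole:
Σ = (6) + (0) + (9) = 15
Area = |Σ|/2 = 7.5.
Net area = 155.5 − 7.5 = 148.

148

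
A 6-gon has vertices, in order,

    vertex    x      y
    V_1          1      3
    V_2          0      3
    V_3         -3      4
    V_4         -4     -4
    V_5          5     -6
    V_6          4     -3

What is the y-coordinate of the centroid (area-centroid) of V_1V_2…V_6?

-110/81

Apply the surveyor's formula. First the cross-terms c_i = x_i·y_{i+1} − x_{i+1}·y_i:
  3, 9, 28, 44, 9, 15  ⇒  2A = 108, A = 54.
Then Σ (y_i + y_{i+1})·c_i = -440, so ȳ = -440 / (6·54) = -110/81.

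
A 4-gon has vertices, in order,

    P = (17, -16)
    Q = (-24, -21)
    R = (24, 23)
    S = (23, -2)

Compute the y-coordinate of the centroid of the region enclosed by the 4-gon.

-4.16

Apply the surveyor's formula. First the cross-terms c_i = x_i·y_{i+1} − x_{i+1}·y_i:
  -741, -48, -577, -334  ⇒  2A = -1700, A = -850.
Then Σ (y_i + y_{i+1})·c_i = 21216, so ȳ = 21216 / (6·(-850)) = -4.16.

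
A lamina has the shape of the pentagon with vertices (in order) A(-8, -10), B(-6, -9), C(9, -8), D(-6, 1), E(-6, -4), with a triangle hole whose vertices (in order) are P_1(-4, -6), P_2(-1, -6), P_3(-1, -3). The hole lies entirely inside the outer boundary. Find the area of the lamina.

75.5

Outer boundary:
Σ = (12) + (129) + (-39) + (30) + (28) = 160
Area = |Σ|/2 = 80.
Hole:
Apply the surveyor's formula: 2A = Σ (x_i·y_{i+1} − x_{i+1}·y_i), indices taken mod 3.
P_1→P_2: (-4)(-6) − (-1)(-6) = 18
P_2→P_3: (-1)(-3) − (-1)(-6) = -3
P_3→P_1: (-1)(-6) − (-4)(-3) = -6
Σ = 9
Area = |Σ|/2 = 4.5.
Net area = 80 − 4.5 = 75.5.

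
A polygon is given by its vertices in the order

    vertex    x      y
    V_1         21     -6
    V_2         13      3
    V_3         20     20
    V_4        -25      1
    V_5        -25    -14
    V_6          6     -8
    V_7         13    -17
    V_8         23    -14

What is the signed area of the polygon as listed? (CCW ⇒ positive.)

943.5

Apply the surveyor's formula: 2A = Σ (x_i·y_{i+1} − x_{i+1}·y_i), indices taken mod 8.
Cross-terms: 141, 200, 520, 375, 284, 2, 209, 156  ⇒  Σ = 1887
Signed area = Σ/2 = 943.5 (positive ⇒ counter-clockwise traversal).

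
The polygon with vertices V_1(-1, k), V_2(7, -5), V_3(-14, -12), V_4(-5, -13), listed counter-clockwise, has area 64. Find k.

-14

Write out the shoelace sum; only the two edges meeting at V_1 involve k:
2·Area = [((-5)·k − (-1)·(-13)) + ((-1)·(-5) − 7·k)] + -32
       = -12·k + -40 = 128
⇒ k = -14.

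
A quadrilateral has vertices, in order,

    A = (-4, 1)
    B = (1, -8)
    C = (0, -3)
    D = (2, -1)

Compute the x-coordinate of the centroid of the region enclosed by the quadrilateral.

-5/6

Apply the shoelace (surveyor's) formula. First the cross-terms c_i = x_i·y_{i+1} − x_{i+1}·y_i:
  31, -3, 6, -2  ⇒  2A = 32, A = 16.
Then Σ (x_i + x_{i+1})·c_i = -80, so x̄ = -80 / (6·16) = -5/6.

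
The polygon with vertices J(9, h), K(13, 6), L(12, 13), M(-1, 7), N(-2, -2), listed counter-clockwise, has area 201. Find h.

The doubled signed area Σ (x_i y_{i+1} − x_{i+1} y_i) is linear in h.
With h=0 it equals 282; the coefficient of h is -15 (from the two edges through J).
So -15·h + 282 = 2·201 = 402 ⇒ h = -8.

-8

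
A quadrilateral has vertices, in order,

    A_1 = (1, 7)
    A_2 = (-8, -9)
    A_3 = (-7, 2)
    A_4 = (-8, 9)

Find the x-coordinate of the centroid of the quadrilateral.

-14/3

Apply Gauss's area formula. First the cross-terms c_i = x_i·y_{i+1} − x_{i+1}·y_i:
  47, -79, -47, -65  ⇒  2A = -144, A = -72.
Then Σ (x_i + x_{i+1})·c_i = 2016, so x̄ = 2016 / (6·(-72)) = -14/3.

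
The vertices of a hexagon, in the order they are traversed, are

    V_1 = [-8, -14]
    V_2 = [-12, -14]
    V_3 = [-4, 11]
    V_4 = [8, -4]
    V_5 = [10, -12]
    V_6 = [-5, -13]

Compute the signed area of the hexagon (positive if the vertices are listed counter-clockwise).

Apply the shoelace formula: 2A = Σ (x_i·y_{i+1} − x_{i+1}·y_i), indices taken mod 6.
Σ = (-56) + (-188) + (-72) + (-56) + (-190) + (-34) = -596
Signed area = Σ/2 = -298 (negative ⇒ clockwise traversal).

-298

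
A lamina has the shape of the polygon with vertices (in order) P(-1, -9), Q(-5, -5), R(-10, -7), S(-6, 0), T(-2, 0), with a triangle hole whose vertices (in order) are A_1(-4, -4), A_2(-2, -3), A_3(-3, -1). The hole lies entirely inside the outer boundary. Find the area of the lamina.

37

Outer boundary:
Σ = (-40) + (-15) + (-42) + (0) + (18) = -79
Area = |Σ|/2 = 39.5.
Hole:
Apply the shoelace (surveyor's) formula: 2A = Σ (x_i·y_{i+1} − x_{i+1}·y_i), indices taken mod 3.
Σ = (4) + (-7) + (8) = 5
Area = |Σ|/2 = 2.5.
Net area = 39.5 − 2.5 = 37.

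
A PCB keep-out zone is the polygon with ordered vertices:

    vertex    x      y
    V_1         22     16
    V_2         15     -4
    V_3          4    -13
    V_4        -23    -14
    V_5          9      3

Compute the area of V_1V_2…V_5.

363.5

Apply the shoelace (surveyor's) formula: 2A = Σ (x_i·y_{i+1} − x_{i+1}·y_i), indices taken mod 5.
Σ = (-328) + (-179) + (-355) + (57) + (78) = -727
Area = |Σ|/2 = 363.5.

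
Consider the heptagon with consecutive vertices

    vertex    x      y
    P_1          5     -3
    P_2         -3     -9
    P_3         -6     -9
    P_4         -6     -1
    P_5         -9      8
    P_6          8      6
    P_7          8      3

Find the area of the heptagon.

Σ = (-54) + (-27) + (-48) + (-57) + (-118) + (-24) + (-39) = -367
Area = |Σ|/2 = 183.5.

183.5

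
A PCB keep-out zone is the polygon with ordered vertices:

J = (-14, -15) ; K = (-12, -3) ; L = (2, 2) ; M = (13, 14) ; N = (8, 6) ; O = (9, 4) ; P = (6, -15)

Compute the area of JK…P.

334.5

Apply the shoelace (surveyor's) formula: 2A = Σ (x_i·y_{i+1} − x_{i+1}·y_i), indices taken mod 7.
Cross-terms: -138, -18, 2, -34, -22, -159, -300  ⇒  Σ = -669
Area = |Σ|/2 = 334.5.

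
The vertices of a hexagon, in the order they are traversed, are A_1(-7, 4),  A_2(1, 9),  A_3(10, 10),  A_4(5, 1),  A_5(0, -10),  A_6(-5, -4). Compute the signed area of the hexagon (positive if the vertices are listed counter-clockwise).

Σ = (-67) + (-80) + (-40) + (-50) + (-50) + (-48) = -335
Signed area = Σ/2 = -167.5 (negative ⇒ clockwise traversal).

-167.5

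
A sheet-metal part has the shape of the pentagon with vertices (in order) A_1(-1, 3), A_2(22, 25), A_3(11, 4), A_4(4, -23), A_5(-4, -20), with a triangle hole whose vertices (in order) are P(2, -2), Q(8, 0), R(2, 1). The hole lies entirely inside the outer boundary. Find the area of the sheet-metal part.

366.5

Outer boundary:
Cross-terms: -91, -187, -269, -172, -32  ⇒  Σ = -751
Area = |Σ|/2 = 375.5.
Hole:
Σ = (16) + (8) + (-6) = 18
Area = |Σ|/2 = 9.
Net area = 375.5 − 9 = 366.5.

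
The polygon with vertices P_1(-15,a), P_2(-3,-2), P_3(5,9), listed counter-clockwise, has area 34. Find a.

The doubled signed area Σ (x_i y_{i+1} − x_{i+1} y_i) is linear in a.
With a=0 it equals 148; the coefficient of a is 8 (from the two edges through P_1).
So 8·a + 148 = 2·34 = 68 ⇒ a = -10.

-10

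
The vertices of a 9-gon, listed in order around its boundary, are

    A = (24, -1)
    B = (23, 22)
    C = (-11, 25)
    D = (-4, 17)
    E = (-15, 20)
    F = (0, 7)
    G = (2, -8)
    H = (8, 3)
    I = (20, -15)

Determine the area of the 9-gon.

Cross-terms: 551, 817, -87, 175, -105, -14, 70, -180, 340  ⇒  Σ = 1567
Area = |Σ|/2 = 783.5.

783.5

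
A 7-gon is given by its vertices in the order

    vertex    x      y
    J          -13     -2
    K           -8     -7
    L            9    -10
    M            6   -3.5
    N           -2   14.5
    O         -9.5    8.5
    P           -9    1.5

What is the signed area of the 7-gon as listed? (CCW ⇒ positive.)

273.5

Apply the surveyor's formula: 2A = Σ (x_i·y_{i+1} − x_{i+1}·y_i), indices taken mod 7.
J→K: (-13)(-7) − (-8)(-2) = 75
K→L: (-8)(-10) − (9)(-7) = 143
L→M: (9)(-3.5) − (6)(-10) = 28.5
M→N: (6)(14.5) − (-2)(-3.5) = 80
N→O: (-2)(8.5) − (-9.5)(14.5) = 120.75
O→P: (-9.5)(1.5) − (-9)(8.5) = 62.25
P→J: (-9)(-2) − (-13)(1.5) = 37.5
Σ = 547
Signed area = Σ/2 = 273.5 (positive ⇒ counter-clockwise traversal).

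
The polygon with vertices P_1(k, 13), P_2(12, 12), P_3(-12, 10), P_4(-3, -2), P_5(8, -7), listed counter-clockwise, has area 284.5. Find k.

14

Write out the shoelace sum; only the two edges meeting at P_1 involve k:
2·Area = [(8·13 − k·(-7)) + (k·12 − 12·13)] + 355
       = 19·k + 303 = 569
⇒ k = 14.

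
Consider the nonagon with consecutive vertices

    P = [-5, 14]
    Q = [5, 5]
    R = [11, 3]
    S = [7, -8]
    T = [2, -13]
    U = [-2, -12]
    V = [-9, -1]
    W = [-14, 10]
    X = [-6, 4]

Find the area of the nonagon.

319.5

P→Q: (-5)(5) − (5)(14) = -95
Q→R: (5)(3) − (11)(5) = -40
R→S: (11)(-8) − (7)(3) = -109
S→T: (7)(-13) − (2)(-8) = -75
T→U: (2)(-12) − (-2)(-13) = -50
U→V: (-2)(-1) − (-9)(-12) = -106
V→W: (-9)(10) − (-14)(-1) = -104
W→X: (-14)(4) − (-6)(10) = 4
X→P: (-6)(14) − (-5)(4) = -64
Σ = -639
Area = |Σ|/2 = 319.5.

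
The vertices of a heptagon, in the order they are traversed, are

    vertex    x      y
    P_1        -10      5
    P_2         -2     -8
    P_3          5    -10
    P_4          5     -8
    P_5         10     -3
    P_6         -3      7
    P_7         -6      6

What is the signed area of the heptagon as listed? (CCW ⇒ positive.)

170

Apply the shoelace (surveyor's) formula: 2A = Σ (x_i·y_{i+1} − x_{i+1}·y_i), indices taken mod 7.
Cross-terms: 90, 60, 10, 65, 61, 24, 30  ⇒  Σ = 340
Signed area = Σ/2 = 170 (positive ⇒ counter-clockwise traversal).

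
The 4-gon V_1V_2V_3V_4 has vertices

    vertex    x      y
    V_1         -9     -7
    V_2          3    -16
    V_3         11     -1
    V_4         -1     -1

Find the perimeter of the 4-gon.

|V_1V_2| = √((12)² + (-9)²) = √225 = 15
|V_2V_3| = √((8)² + (15)²) = √289 = 17
|V_3V_4| = √((-12)² + (0)²) = √144 = 12
|V_4V_1| = √((-8)² + (-6)²) = √100 = 10
Perimeter = 15 + 17 + 12 + 10 = 54.

54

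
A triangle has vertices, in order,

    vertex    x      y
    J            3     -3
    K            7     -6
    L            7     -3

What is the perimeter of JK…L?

12

|JK| = √((4)² + (-3)²) = √25 = 5
|KL| = √((0)² + (3)²) = √9 = 3
|LJ| = √((-4)² + (0)²) = √16 = 4
Perimeter = 5 + 3 + 4 = 12.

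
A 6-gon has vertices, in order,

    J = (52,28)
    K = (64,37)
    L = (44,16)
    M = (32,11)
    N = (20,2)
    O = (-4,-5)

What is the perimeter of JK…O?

|JK| = √((12)² + (9)²) = √225 = 15
|KL| = √((-20)² + (-21)²) = √841 = 29
|LM| = √((-12)² + (-5)²) = √169 = 13
|MN| = √((-12)² + (-9)²) = √225 = 15
|NO| = √((-24)² + (-7)²) = √625 = 25
|OJ| = √((56)² + (33)²) = √4225 = 65
Perimeter = 15 + 29 + 13 + 15 + 25 + 65 = 162.

162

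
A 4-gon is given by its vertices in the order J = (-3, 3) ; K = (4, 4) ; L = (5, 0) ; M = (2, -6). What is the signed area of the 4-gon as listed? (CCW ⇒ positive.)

-43

Apply the shoelace (surveyor's) formula: 2A = Σ (x_i·y_{i+1} − x_{i+1}·y_i), indices taken mod 4.
Σ = (-24) + (-20) + (-30) + (-12) = -86
Signed area = Σ/2 = -43 (negative ⇒ clockwise traversal).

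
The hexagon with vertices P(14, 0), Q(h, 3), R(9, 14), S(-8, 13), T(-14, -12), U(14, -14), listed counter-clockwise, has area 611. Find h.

10

The doubled signed area Σ (x_i y_{i+1} − x_{i+1} y_i) is linear in h.
With h=0 it equals 1082; the coefficient of h is 14 (from the two edges through Q).
So 14·h + 1082 = 2·611 = 1222 ⇒ h = 10.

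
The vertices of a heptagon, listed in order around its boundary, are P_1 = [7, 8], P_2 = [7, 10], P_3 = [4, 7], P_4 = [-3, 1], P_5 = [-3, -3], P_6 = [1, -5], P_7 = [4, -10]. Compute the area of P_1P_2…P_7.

95

Σ = (14) + (9) + (25) + (12) + (18) + (10) + (102) = 190
Area = |Σ|/2 = 95.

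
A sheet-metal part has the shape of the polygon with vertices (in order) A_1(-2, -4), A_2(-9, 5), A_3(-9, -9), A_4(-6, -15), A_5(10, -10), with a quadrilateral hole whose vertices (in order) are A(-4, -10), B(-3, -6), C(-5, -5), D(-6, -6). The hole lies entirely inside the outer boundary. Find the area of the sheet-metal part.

148

Outer boundary:
Apply the shoelace formula: 2A = Σ (x_i·y_{i+1} − x_{i+1}·y_i), indices taken mod 5.
Cross-terms: -46, 126, 81, 210, -60  ⇒  Σ = 311
Area = |Σ|/2 = 155.5.
Hole:
Σ = (-6) + (-15) + (0) + (36) = 15
Area = |Σ|/2 = 7.5.
Net area = 155.5 − 7.5 = 148.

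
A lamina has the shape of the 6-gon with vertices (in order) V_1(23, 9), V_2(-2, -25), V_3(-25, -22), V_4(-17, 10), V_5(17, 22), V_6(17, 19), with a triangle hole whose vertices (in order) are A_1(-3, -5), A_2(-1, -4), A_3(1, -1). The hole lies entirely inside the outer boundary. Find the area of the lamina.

1318.5

Outer boundary:
Σ = (-557) + (-581) + (-624) + (-544) + (-51) + (-284) = -2641
Area = |Σ|/2 = 1320.5.
Hole:
Apply the shoelace (surveyor's) formula: 2A = Σ (x_i·y_{i+1} − x_{i+1}·y_i), indices taken mod 3.
Cross-terms: 7, 5, -8  ⇒  Σ = 4
Area = |Σ|/2 = 2.
Net area = 1320.5 − 2 = 1318.5.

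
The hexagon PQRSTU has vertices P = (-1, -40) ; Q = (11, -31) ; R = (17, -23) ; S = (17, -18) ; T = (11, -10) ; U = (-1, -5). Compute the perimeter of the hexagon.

|PQ| = √((12)² + (9)²) = √225 = 15
|QR| = √((6)² + (8)²) = √100 = 10
|RS| = √((0)² + (5)²) = √25 = 5
|ST| = √((-6)² + (8)²) = √100 = 10
|TU| = √((-12)² + (5)²) = √169 = 13
|UP| = √((0)² + (-35)²) = √1225 = 35
Perimeter = 15 + 10 + 5 + 10 + 13 + 35 = 88.

88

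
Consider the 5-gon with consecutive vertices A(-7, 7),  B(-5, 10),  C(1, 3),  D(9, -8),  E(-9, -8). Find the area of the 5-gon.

179

Apply Gauss's area formula: 2A = Σ (x_i·y_{i+1} − x_{i+1}·y_i), indices taken mod 5.
Cross-terms: -35, -25, -35, -144, -119  ⇒  Σ = -358
Area = |Σ|/2 = 179.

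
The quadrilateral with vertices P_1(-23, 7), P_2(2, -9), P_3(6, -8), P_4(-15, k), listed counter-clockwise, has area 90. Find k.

6

The doubled signed area Σ (x_i y_{i+1} − x_{i+1} y_i) is linear in k.
With k=0 it equals 6; the coefficient of k is 29 (from the two edges through P_4).
So 29·k + 6 = 2·90 = 180 ⇒ k = 6.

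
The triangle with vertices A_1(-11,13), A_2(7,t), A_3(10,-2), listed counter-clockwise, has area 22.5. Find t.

-2

The doubled signed area Σ (x_i y_{i+1} − x_{i+1} y_i) is linear in t.
With t=0 it equals 3; the coefficient of t is -21 (from the two edges through A_2).
So -21·t + 3 = 2·22.5 = 45 ⇒ t = -2.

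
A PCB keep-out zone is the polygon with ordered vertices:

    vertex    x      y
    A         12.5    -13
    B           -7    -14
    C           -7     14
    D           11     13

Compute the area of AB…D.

Apply the shoelace formula: 2A = Σ (x_i·y_{i+1} − x_{i+1}·y_i), indices taken mod 4.
Σ = (-266) + (-196) + (-245) + (-305.5) = -1012.5
Area = |Σ|/2 = 506.25.

506.25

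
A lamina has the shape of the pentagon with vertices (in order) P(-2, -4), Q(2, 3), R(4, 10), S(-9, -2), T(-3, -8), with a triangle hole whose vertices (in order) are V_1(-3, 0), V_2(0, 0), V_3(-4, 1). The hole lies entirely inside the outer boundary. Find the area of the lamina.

75.5

Outer boundary:
Apply the shoelace formula: 2A = Σ (x_i·y_{i+1} − x_{i+1}·y_i), indices taken mod 5.
P→Q: (-2)(3) − (2)(-4) = 2
Q→R: (2)(10) − (4)(3) = 8
R→S: (4)(-2) − (-9)(10) = 82
S→T: (-9)(-8) − (-3)(-2) = 66
T→P: (-3)(-4) − (-2)(-8) = -4
Σ = 154
Area = |Σ|/2 = 77.
Hole:
Apply the surveyor's formula: 2A = Σ (x_i·y_{i+1} − x_{i+1}·y_i), indices taken mod 3.
V_1→V_2: (-3)(0) − (0)(0) = 0
V_2→V_3: (0)(1) − (-4)(0) = 0
V_3→V_1: (-4)(0) − (-3)(1) = 3
Σ = 3
Area = |Σ|/2 = 1.5.
Net area = 77 − 1.5 = 75.5.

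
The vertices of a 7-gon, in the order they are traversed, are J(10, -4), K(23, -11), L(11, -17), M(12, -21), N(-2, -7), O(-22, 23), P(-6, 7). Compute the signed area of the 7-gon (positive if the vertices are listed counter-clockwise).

Cross-terms: -18, -270, -27, -126, -200, -16, -46  ⇒  Σ = -703
Signed area = Σ/2 = -351.5 (negative ⇒ clockwise traversal).

-351.5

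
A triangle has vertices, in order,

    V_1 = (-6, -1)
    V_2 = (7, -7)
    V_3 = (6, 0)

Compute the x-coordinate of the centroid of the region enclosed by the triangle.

Apply the shoelace formula. First the cross-terms c_i = x_i·y_{i+1} − x_{i+1}·y_i:
  49, 42, -6  ⇒  2A = 85, A = 42.5.
Then Σ (x_i + x_{i+1})·c_i = 595, so x̄ = 595 / (6·42.5) = 7/3.

7/3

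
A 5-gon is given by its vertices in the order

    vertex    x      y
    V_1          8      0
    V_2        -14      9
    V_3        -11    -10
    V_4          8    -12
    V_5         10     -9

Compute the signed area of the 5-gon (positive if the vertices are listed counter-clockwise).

Apply the surveyor's formula: 2A = Σ (x_i·y_{i+1} − x_{i+1}·y_i), indices taken mod 5.
Cross-terms: 72, 239, 212, 48, 72  ⇒  Σ = 643
Signed area = Σ/2 = 321.5 (positive ⇒ counter-clockwise traversal).

321.5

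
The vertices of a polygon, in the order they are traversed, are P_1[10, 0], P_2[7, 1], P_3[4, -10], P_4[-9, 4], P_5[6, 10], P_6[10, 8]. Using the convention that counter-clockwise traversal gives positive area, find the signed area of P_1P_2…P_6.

Cross-terms: 10, -74, -74, -114, -52, -80  ⇒  Σ = -384
Signed area = Σ/2 = -192 (negative ⇒ clockwise traversal).

-192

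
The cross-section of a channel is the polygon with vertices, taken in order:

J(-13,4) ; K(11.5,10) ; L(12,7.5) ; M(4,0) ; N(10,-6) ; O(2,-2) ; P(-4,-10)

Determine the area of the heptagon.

Σ = (-176) + (-33.75) + (-30) + (-24) + (-8) + (-28) + (-146) = -445.75
Area = |Σ|/2 = 222.875.

222.875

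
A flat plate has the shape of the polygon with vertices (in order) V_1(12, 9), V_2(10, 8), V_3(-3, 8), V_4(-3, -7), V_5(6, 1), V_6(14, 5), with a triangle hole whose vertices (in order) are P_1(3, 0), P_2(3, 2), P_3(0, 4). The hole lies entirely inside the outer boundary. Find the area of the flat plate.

135

Outer boundary:
Σ = (6) + (104) + (45) + (39) + (16) + (66) = 276
Area = |Σ|/2 = 138.
Hole:
Apply the shoelace (surveyor's) formula: 2A = Σ (x_i·y_{i+1} − x_{i+1}·y_i), indices taken mod 3.
P_1→P_2: (3)(2) − (3)(0) = 6
P_2→P_3: (3)(4) − (0)(2) = 12
P_3→P_1: (0)(0) − (3)(4) = -12
Σ = 6
Area = |Σ|/2 = 3.
Net area = 138 − 3 = 135.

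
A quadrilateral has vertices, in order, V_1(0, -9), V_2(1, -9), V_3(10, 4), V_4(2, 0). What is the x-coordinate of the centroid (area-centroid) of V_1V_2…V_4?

911/231

Apply Gauss's area formula. First the cross-terms c_i = x_i·y_{i+1} − x_{i+1}·y_i:
  9, 94, -8, -18  ⇒  2A = 77, A = 38.5.
Then Σ (x_i + x_{i+1})·c_i = 911, so x̄ = 911 / (6·38.5) = 911/231.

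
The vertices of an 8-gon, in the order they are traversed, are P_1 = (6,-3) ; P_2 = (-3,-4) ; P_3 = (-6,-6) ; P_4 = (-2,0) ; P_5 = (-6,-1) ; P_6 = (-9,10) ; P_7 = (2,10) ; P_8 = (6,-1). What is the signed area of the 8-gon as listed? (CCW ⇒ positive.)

Apply the shoelace formula: 2A = Σ (x_i·y_{i+1} − x_{i+1}·y_i), indices taken mod 8.
P_1→P_2: (6)(-4) − (-3)(-3) = -33
P_2→P_3: (-3)(-6) − (-6)(-4) = -6
P_3→P_4: (-6)(0) − (-2)(-6) = -12
P_4→P_5: (-2)(-1) − (-6)(0) = 2
P_5→P_6: (-6)(10) − (-9)(-1) = -69
P_6→P_7: (-9)(10) − (2)(10) = -110
P_7→P_8: (2)(-1) − (6)(10) = -62
P_8→P_1: (6)(-3) − (6)(-1) = -12
Σ = -302
Signed area = Σ/2 = -151 (negative ⇒ clockwise traversal).

-151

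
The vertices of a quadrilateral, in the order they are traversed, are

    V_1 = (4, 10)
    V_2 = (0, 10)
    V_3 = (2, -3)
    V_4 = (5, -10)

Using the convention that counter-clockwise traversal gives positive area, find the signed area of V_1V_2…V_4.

Apply the shoelace (surveyor's) formula: 2A = Σ (x_i·y_{i+1} − x_{i+1}·y_i), indices taken mod 4.
Σ = (40) + (-20) + (-5) + (90) = 105
Signed area = Σ/2 = 52.5 (positive ⇒ counter-clockwise traversal).

52.5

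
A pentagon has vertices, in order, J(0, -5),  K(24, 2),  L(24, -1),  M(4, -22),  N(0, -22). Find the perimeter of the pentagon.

|JK| = √((24)² + (7)²) = √625 = 25
|KL| = √((0)² + (-3)²) = √9 = 3
|LM| = √((-20)² + (-21)²) = √841 = 29
|MN| = √((-4)² + (0)²) = √16 = 4
|NJ| = √((0)² + (17)²) = √289 = 17
Perimeter = 25 + 3 + 29 + 4 + 17 = 78.

78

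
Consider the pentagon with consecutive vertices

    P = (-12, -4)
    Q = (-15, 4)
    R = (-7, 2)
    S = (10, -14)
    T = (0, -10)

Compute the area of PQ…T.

126

Apply the surveyor's formula: 2A = Σ (x_i·y_{i+1} − x_{i+1}·y_i), indices taken mod 5.
P→Q: (-12)(4) − (-15)(-4) = -108
Q→R: (-15)(2) − (-7)(4) = -2
R→S: (-7)(-14) − (10)(2) = 78
S→T: (10)(-10) − (0)(-14) = -100
T→P: (0)(-4) − (-12)(-10) = -120
Σ = -252
Area = |Σ|/2 = 126.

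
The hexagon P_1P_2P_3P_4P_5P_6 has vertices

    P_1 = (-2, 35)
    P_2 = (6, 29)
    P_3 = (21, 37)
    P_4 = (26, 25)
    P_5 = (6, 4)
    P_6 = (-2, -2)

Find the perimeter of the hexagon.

116

|P_1P_2| = √((8)² + (-6)²) = √100 = 10
|P_2P_3| = √((15)² + (8)²) = √289 = 17
|P_3P_4| = √((5)² + (-12)²) = √169 = 13
|P_4P_5| = √((-20)² + (-21)²) = √841 = 29
|P_5P_6| = √((-8)² + (-6)²) = √100 = 10
|P_6P_1| = √((0)² + (37)²) = √1369 = 37
Perimeter = 10 + 17 + 13 + 29 + 10 + 37 = 116.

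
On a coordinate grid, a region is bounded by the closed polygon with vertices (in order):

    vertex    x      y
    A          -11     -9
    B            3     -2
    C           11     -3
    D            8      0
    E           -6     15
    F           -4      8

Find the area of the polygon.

Cross-terms: 49, 13, 24, 120, 12, 124  ⇒  Σ = 342
Area = |Σ|/2 = 171.

171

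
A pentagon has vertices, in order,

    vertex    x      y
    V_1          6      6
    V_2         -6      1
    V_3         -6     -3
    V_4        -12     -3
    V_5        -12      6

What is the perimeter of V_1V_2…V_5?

50

|V_1V_2| = √((-12)² + (-5)²) = √169 = 13
|V_2V_3| = √((0)² + (-4)²) = √16 = 4
|V_3V_4| = √((-6)² + (0)²) = √36 = 6
|V_4V_5| = √((0)² + (9)²) = √81 = 9
|V_5V_1| = √((18)² + (0)²) = √324 = 18
Perimeter = 13 + 4 + 6 + 9 + 18 = 50.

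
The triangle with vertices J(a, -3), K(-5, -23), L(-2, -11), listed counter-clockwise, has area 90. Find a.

-15

Write out the shoelace sum; only the two edges meeting at J involve a:
2·Area = [((-2)·(-3) − a·(-11)) + (a·(-23) − (-5)·(-3))] + 9
       = -12·a + 0 = 180
⇒ a = -15.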